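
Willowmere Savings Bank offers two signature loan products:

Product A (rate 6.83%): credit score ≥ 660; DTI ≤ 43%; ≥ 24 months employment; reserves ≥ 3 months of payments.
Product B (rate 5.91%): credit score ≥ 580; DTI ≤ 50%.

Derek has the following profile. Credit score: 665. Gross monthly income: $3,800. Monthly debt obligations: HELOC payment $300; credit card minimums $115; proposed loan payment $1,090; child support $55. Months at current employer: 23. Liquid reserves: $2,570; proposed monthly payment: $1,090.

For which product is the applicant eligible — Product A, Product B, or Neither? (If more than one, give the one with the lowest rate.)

Total debts = (300 + 115 + 1,090 + 55) = 1,560; DTI = 1,560/3,800 = 41.1%.
Reserves = 2,570/1,090 = 2.4 months.
Product A: score 665 ≥ 660; DTI 41.1% ≤ 43%; employment 23 < 24 mo; reserves 2.4 < 3 mo → does not qualify.
Product B: score 665 ≥ 580; DTI 41.1% ≤ 50% → qualifies.

Product B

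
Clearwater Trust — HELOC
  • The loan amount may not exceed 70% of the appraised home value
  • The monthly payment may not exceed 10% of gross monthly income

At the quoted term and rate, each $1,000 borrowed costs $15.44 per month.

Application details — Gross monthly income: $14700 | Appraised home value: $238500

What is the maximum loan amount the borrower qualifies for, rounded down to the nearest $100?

Payment cap: 10% × $14,700 = $1,470/month.
At $15.44 per $1,000, that supports 1,470/15.44 × 1,000 ≈ $95,207 → $95,200.
LTV cap: 70% × $238,500 = $166,950 → $166,900.
Binding constraint: payment-to-income.

$95,200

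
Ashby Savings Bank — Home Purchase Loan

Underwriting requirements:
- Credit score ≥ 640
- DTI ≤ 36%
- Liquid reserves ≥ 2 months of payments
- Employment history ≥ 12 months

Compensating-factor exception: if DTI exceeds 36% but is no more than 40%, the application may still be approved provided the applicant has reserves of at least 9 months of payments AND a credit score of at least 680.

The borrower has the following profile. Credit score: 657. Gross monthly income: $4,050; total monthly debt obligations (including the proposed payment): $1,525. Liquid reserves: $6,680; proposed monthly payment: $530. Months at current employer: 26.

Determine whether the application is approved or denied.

Denied

Credit score 657 ≥ 640 (meets base)
DTI = 1,525/4,050 = 37.7% > 36% — standard DTI limit exceeded.
Liquid reserves cover 6,680/530 = 12.6 months — ≥ 2 required
Employment 26 ≥ 12 months
37.7% falls in the override range (36%–40%), so the compensating-factor test applies.
Override check — reserves: 12.6 mo (ok); score: 657 (below 680).
Compensating-factor requirement not fully met.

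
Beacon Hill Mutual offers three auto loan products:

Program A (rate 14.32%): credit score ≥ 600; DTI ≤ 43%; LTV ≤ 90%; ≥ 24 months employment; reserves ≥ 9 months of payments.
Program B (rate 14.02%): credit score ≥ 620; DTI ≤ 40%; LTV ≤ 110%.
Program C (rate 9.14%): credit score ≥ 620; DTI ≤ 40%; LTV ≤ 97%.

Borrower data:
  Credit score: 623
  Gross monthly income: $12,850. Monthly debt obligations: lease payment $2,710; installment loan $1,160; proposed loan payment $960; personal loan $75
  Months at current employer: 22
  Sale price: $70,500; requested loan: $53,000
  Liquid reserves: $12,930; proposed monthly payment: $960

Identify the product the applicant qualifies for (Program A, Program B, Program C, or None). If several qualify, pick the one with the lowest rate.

Program C

Total debts = (2,710 + 1,160 + 960 + 75) = 4,905; DTI = 4,905/12,850 = 38.2%.
LTV = 53,000/70,500 = 75.2%.
Reserves = 12,930/960 = 13.5 months.
Program A: score 623 ≥ 600; DTI 38.2% ≤ 43%; LTV 75.2% ≤ 90%; employment 22 < 24 mo; reserves 13.5 ≥ 9 mo → does not qualify.
Program B: score 623 ≥ 620; DTI 38.2% ≤ 40%; LTV 75.2% ≤ 110% → qualifies.
Program C: score 623 ≥ 620; DTI 38.2% ≤ 40%; LTV 75.2% ≤ 97% → qualifies.
Qualifying: Program B, Program C. Lowest rate is 9.14% → Program C.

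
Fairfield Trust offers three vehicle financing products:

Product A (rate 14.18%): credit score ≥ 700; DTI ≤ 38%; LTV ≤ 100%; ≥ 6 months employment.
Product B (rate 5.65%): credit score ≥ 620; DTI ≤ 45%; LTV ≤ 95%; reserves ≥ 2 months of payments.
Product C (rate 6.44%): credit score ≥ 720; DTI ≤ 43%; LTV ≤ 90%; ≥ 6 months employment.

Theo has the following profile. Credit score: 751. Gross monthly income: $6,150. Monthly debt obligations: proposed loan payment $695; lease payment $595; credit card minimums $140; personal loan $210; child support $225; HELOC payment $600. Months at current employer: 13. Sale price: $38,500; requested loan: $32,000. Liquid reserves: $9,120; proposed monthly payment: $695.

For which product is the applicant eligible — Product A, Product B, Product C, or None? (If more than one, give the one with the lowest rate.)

Total debts = (695 + 595 + 140 + 210 + 225 + 600) = 2,465; DTI = 2,465/6,150 = 40.1%.
LTV = 32,000/38,500 = 83.1%.
Reserves = 9,120/695 = 13.1 months.
Product A: score 751 ≥ 700; DTI 40.1% > 38%; LTV 83.1% ≤ 100%; employment 13 ≥ 6 mo → does not qualify.
Product B: score 751 ≥ 620; DTI 40.1% ≤ 45%; LTV 83.1% ≤ 95%; reserves 13.1 ≥ 2 mo → qualifies.
Product C: score 751 ≥ 720; DTI 40.1% ≤ 43%; LTV 83.1% ≤ 90%; employment 13 ≥ 6 mo → qualifies.
Qualifying: Product B, Product C. Lowest rate is 5.65% → Product B.

Product B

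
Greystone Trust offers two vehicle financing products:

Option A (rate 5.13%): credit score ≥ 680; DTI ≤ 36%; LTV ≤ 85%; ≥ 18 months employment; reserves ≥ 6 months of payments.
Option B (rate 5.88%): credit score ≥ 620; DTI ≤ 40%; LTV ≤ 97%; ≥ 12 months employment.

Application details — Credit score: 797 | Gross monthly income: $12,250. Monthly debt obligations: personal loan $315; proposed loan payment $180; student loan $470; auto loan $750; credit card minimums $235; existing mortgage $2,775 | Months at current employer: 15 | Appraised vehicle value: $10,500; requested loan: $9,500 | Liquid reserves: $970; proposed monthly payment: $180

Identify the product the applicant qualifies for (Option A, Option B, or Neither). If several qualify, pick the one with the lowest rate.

Option B

Total debts = (315 + 180 + 470 + 750 + 235 + 2,775) = 4,725; DTI = 4,725/12,250 = 38.6%.
LTV = 9,500/10,500 = 90.5%.
Reserves = 970/180 = 5.4 months.
Option A: score 797 ≥ 680; DTI 38.6% > 36%; LTV 90.5% > 85%; employment 15 < 18 mo; reserves 5.4 < 6 mo → does not qualify.
Option B: score 797 ≥ 620; DTI 38.6% ≤ 40%; LTV 90.5% ≤ 97%; employment 15 ≥ 12 mo → qualifies.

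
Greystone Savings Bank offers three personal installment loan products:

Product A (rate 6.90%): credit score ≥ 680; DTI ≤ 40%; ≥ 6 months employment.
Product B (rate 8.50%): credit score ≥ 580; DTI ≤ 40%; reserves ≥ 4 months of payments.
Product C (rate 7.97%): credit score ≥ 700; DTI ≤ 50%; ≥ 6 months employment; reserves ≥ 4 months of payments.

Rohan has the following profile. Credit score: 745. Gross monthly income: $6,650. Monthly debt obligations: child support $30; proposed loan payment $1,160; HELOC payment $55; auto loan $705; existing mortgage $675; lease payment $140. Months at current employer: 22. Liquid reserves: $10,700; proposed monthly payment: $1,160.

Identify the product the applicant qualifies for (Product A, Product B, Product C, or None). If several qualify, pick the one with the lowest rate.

Total debts = (30 + 1,160 + 55 + 705 + 675 + 140) = 2,765; DTI = 2,765/6,650 = 41.6%.
Reserves = 10,700/1,160 = 9.2 months.
Product A: score 745 ≥ 680; DTI 41.6% > 40%; employment 22 ≥ 6 mo → does not qualify.
Product B: score 745 ≥ 580; DTI 41.6% > 40%; reserves 9.2 ≥ 4 mo → does not qualify.
Product C: score 745 ≥ 700; DTI 41.6% ≤ 50%; employment 22 ≥ 6 mo; reserves 9.2 ≥ 4 mo → qualifies.

Product C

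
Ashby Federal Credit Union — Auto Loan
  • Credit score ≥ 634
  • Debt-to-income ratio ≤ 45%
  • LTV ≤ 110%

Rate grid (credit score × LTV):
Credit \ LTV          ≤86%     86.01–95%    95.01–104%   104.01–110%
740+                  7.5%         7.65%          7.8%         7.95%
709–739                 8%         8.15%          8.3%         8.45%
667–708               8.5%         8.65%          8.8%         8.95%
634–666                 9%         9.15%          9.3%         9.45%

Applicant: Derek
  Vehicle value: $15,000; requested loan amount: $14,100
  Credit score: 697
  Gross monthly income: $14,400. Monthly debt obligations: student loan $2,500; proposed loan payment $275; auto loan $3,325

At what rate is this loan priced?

8.65%

Credit score 697 ≥ 634; Total monthly debts = (2,500 + 275 + 3,325) = 6,100. DTI: 6,100 ÷ 14,400 = 42.4%, within the 45% cap
Loan-to-value = 14,100/15,000 = 94% — pass (110% max)
Credit 697 → row 667–708; LTV 94% → column 86.01–95%. Grid cell → 8.65%.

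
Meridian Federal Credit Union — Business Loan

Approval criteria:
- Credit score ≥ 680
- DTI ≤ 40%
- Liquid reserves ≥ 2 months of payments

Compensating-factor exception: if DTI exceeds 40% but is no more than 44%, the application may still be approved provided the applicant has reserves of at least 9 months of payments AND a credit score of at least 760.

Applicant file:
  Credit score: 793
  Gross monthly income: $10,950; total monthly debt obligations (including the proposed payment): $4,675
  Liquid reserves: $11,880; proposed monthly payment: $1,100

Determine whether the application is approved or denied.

Approved

Credit score 793 ≥ 680 (meets base)
DTI = 4,675/10,950 = 42.7% > 40% — standard DTI limit exceeded.
Reserves: 11,880 ÷ 1,100 = 10.8 months (meets 2-month minimum)
42.7% falls in the override range (40%–44%), so the compensating-factor test applies.
Override check — reserves: 10.8 mo (ok); score: 793 (ok).
Both override conditions satisfied; DTI exception granted.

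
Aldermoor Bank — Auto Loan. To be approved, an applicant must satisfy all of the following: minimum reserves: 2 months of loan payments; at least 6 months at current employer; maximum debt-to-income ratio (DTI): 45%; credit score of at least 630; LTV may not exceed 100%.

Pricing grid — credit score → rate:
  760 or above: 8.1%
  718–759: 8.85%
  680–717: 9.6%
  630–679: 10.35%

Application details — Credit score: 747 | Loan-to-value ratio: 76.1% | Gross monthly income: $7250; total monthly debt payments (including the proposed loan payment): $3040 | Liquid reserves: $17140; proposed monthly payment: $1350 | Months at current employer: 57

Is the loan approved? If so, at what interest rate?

Approved at 8.85%

Credit score 747 ≥ 630 (meets minimum)
DTI: 3,040 ÷ 7,250 = 41.9%, within the 45% cap
Liquid reserves cover 17,140/1,350 = 12.7 months — ≥ 2 required
Employment 57 ≥ 6 months
LTV 76.1% — within 100%
All requirements met. Score 747 falls in the 718–759 tier → 8.85%.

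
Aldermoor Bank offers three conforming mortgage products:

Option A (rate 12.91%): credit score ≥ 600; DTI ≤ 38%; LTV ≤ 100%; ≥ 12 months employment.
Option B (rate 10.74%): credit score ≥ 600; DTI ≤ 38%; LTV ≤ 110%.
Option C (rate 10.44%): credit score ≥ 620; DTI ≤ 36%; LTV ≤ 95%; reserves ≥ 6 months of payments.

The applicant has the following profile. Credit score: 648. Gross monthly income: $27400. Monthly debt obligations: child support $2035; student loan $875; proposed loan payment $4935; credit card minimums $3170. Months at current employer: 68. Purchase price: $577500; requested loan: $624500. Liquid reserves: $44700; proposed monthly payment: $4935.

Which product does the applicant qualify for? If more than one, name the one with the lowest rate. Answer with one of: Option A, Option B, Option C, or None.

Total debts = (2,035 + 875 + 4,935 + 3,170) = 11,015; DTI = 11,015/27,400 = 40.2%.
LTV = 624,500/577,500 = 108.1%.
Reserves = 44,700/4,935 = 9.1 months.
Option A: score 648 ≥ 600; DTI 40.2% > 38%; LTV 108.1% > 100%; employment 68 ≥ 12 mo → does not qualify.
Option B: score 648 ≥ 600; DTI 40.2% > 38%; LTV 108.1% ≤ 110% → does not qualify.
Option C: score 648 ≥ 620; DTI 40.2% > 36%; LTV 108.1% > 95%; reserves 9.1 ≥ 6 mo → does not qualify.

None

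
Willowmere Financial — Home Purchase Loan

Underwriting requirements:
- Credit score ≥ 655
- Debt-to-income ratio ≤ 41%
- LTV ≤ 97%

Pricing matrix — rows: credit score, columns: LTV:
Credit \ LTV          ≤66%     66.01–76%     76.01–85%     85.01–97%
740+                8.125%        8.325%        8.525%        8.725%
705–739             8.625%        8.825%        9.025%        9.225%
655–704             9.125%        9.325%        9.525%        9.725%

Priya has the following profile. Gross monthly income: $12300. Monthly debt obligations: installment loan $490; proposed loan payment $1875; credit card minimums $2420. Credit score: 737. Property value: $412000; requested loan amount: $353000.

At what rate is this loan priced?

Credit score 737 ≥ 655; Total monthly debts = (490 + 1,875 + 2,420) = 4,785. DTI: 4,785 ÷ 12,300 = 38.9%, within the 41% cap
LTV: 353,000 ÷ 412,000 = 85.7%, within 97% cap
Score 737 is in the 705–739 band; LTV 85.7% is in the 85.01–97% band → 9.225%.

9.225%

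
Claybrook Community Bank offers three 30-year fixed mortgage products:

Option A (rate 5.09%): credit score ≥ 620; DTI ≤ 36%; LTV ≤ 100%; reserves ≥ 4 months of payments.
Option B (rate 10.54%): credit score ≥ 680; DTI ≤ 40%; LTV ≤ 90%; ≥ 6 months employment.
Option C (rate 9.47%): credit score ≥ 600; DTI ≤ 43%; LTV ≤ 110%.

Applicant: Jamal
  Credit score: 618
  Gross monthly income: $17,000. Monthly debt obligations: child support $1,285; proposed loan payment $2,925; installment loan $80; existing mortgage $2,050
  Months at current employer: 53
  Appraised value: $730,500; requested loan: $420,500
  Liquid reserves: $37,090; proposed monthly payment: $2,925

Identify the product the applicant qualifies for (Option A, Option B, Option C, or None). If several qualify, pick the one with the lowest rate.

Total debts = (1,285 + 2,925 + 80 + 2,050) = 6,340; DTI = 6,340/17,000 = 37.3%.
LTV = 420,500/730,500 = 57.6%.
Reserves = 37,090/2,925 = 12.7 months.
Option A: score 618 < 620; DTI 37.3% > 36%; LTV 57.6% ≤ 100%; reserves 12.7 ≥ 4 mo → does not qualify.
Option B: score 618 < 680; DTI 37.3% ≤ 40%; LTV 57.6% ≤ 90%; employment 53 ≥ 6 mo → does not qualify.
Option C: score 618 ≥ 600; DTI 37.3% ≤ 43%; LTV 57.6% ≤ 110% → qualifies.

Option C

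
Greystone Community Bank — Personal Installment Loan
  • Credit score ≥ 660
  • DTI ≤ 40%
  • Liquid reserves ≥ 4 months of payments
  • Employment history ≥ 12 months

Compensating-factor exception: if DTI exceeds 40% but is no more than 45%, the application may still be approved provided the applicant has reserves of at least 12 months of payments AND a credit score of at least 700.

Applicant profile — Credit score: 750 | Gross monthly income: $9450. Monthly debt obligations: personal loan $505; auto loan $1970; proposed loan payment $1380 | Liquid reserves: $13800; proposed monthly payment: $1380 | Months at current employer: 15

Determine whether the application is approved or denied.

Denied

Credit score 750 ≥ 660 (meets base)
Total debts = (505 + 1,970 + 1,380) = 3,855. DTI = 3,855/9,450 = 40.8% > 40% — standard DTI limit exceeded.
Reserves = 13,800/1,380 = 10.0 months ≥ 4
Employment 15 ≥ 12 months
DTI 40.8% is within the 40%–45% exception band; checking compensating factors.
Override check — reserves: 10.0 mo (short of 12); score: 750 (ok).
Override conditions not both satisfied; exception does not apply.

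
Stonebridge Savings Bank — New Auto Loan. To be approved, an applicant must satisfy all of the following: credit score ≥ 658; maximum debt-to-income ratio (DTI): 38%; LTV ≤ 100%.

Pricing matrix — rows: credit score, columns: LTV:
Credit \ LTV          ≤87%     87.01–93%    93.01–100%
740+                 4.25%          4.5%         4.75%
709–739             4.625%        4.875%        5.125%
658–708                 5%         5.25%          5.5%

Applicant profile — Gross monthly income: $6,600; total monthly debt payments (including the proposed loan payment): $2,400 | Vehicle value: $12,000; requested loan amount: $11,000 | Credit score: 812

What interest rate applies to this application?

Credit score 812 ≥ 658; DTI = 2,400/6,600 = 36.4% ≤ 38%
Loan-to-value = 11,000/12,000 = 91.7% — pass (100% max)
Credit 812 → row 740+; LTV 91.7% → column 87.01–93%. Grid cell → 4.5%.

4.5%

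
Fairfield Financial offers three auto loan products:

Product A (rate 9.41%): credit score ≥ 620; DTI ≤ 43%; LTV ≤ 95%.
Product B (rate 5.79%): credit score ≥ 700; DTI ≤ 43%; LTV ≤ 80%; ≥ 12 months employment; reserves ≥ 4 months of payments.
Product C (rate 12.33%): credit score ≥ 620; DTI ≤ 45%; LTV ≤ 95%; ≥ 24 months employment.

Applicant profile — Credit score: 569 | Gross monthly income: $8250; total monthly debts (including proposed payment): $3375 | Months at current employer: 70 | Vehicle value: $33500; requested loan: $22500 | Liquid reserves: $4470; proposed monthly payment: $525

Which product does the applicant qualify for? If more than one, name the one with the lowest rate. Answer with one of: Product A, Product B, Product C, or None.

None

DTI = 3,375/8,250 = 40.9%.
LTV = 22,500/33,500 = 67.2%.
Reserves = 4,470/525 = 8.5 months.
Product A: score 569 < 620; DTI 40.9% ≤ 43%; LTV 67.2% ≤ 95% → does not qualify.
Product B: score 569 < 700; DTI 40.9% ≤ 43%; LTV 67.2% ≤ 80%; employment 70 ≥ 12 mo; reserves 8.5 ≥ 4 mo → does not qualify.
Product C: score 569 < 620; DTI 40.9% ≤ 45%; LTV 67.2% ≤ 95%; employment 70 ≥ 24 mo → does not qualify.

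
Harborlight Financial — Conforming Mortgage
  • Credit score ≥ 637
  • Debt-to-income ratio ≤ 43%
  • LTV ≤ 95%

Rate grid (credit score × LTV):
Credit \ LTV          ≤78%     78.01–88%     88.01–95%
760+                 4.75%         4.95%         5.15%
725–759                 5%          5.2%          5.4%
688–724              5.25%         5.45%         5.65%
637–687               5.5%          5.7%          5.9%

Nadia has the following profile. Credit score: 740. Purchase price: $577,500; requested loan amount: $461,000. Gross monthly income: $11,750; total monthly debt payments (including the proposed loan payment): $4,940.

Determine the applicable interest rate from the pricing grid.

Credit score 740 ≥ 637; Debt-to-income = 4,940/11,750 = 42% — meets 43% limit
LTV = 461,000/577,500 = 79.8% ≤ 95%
Credit 740 → row 725–759; LTV 79.8% → column 78.01–88%. Grid cell → 5.2%.

5.2%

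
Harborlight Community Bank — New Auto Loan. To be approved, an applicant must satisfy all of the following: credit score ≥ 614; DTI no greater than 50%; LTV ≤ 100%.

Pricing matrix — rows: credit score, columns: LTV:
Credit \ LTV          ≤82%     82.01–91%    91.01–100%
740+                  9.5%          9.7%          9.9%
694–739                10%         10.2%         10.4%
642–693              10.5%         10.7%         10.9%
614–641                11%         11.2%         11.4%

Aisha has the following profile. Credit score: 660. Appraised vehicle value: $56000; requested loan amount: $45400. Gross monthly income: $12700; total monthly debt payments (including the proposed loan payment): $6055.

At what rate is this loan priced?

10.5%

Credit score 660 ≥ 614; DTI: 6,055 ÷ 12,700 = 47.7%, within the 50% cap
LTV = 45,400/56,000 = 81.1% ≤ 100%
Credit 660 → row 642–693; LTV 81.1% → column ≤82%. Grid cell → 10.5%.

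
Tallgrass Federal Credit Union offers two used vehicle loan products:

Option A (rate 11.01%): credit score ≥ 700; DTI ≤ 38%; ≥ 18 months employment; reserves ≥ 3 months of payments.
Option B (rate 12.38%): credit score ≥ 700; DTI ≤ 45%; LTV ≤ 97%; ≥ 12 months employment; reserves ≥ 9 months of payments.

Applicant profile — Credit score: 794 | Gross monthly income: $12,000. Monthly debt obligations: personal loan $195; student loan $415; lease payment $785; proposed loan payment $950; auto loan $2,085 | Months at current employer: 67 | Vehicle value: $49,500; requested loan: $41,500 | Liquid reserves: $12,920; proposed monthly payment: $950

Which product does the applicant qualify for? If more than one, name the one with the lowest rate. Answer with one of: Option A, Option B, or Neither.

Option A

Total debts = (195 + 415 + 785 + 950 + 2,085) = 4,430; DTI = 4,430/12,000 = 36.9%.
LTV = 41,500/49,500 = 83.8%.
Reserves = 12,920/950 = 13.6 months.
Option A: score 794 ≥ 700; DTI 36.9% ≤ 38%; employment 67 ≥ 18 mo; reserves 13.6 ≥ 3 mo → qualifies.
Option B: score 794 ≥ 700; DTI 36.9% ≤ 45%; LTV 83.8% ≤ 97%; employment 67 ≥ 12 mo; reserves 13.6 ≥ 9 mo → qualifies.
Qualifying: Option A, Option B. Lowest rate is 11.01% → Option A.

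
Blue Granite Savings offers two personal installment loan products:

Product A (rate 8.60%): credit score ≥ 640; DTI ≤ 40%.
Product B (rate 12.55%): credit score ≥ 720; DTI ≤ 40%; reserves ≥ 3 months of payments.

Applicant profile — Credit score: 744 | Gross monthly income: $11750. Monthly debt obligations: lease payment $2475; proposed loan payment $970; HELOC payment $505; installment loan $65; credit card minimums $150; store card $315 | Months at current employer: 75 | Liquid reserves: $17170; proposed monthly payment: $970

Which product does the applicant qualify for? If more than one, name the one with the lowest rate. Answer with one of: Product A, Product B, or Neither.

Total debts = (2,475 + 970 + 505 + 65 + 150 + 315) = 4,480; DTI = 4,480/11,750 = 38.1%.
Reserves = 17,170/970 = 17.7 months.
Product A: score 744 ≥ 640; DTI 38.1% ≤ 40% → qualifies.
Product B: score 744 ≥ 720; DTI 38.1% ≤ 40%; reserves 17.7 ≥ 3 mo → qualifies.
Qualifying: Product A, Product B. Lowest rate is 8.60% → Product A.

Product A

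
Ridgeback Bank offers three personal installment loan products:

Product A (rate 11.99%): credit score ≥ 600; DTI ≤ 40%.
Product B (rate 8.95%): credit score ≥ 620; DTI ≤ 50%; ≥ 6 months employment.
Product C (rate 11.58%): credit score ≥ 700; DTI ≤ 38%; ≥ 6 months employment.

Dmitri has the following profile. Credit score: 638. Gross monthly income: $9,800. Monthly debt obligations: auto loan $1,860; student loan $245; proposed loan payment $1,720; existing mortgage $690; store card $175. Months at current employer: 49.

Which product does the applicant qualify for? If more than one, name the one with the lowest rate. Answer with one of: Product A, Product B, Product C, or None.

Total debts = (1,860 + 245 + 1,720 + 690 + 175) = 4,690; DTI = 4,690/9,800 = 47.9%.
Product A: score 638 ≥ 600; DTI 47.9% > 40% → does not qualify.
Product B: score 638 ≥ 620; DTI 47.9% ≤ 50%; employment 49 ≥ 6 mo → qualifies.
Product C: score 638 < 700; DTI 47.9% > 38%; employment 49 ≥ 6 mo → does not qualify.

Product B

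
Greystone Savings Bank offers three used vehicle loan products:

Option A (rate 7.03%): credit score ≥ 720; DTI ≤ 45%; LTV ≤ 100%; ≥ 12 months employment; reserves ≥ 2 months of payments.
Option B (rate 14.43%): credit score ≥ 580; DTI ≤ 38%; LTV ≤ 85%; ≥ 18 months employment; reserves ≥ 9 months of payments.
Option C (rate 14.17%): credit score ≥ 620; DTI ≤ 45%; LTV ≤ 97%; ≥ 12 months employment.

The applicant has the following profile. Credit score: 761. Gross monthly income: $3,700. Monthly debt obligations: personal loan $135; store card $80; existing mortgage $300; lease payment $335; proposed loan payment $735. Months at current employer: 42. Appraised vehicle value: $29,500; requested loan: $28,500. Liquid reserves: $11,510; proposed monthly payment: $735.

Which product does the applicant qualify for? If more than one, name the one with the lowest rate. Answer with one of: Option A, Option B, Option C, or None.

Option A

Total debts = (135 + 80 + 300 + 335 + 735) = 1,585; DTI = 1,585/3,700 = 42.8%.
LTV = 28,500/29,500 = 96.6%.
Reserves = 11,510/735 = 15.7 months.
Option A: score 761 ≥ 720; DTI 42.8% ≤ 45%; LTV 96.6% ≤ 100%; employment 42 ≥ 12 mo; reserves 15.7 ≥ 2 mo → qualifies.
Option B: score 761 ≥ 580; DTI 42.8% > 38%; LTV 96.6% > 85%; employment 42 ≥ 18 mo; reserves 15.7 ≥ 9 mo → does not qualify.
Option C: score 761 ≥ 620; DTI 42.8% ≤ 45%; LTV 96.6% ≤ 97%; employment 42 ≥ 12 mo → qualifies.
Qualifying: Option A, Option C. Lowest rate is 7.03% → Option A.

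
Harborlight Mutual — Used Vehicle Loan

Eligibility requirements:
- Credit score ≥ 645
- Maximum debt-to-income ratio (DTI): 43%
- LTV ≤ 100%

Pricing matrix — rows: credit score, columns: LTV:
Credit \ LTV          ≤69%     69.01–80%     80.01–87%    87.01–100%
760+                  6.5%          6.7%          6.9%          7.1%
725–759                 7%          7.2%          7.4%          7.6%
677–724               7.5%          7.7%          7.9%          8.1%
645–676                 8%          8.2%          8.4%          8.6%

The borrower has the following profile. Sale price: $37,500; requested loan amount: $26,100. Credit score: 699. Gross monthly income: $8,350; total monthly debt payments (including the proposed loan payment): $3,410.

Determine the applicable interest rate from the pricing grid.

Credit score 699 ≥ 645; Debt-to-income = 3,410/8,350 = 40.8% — meets 43% limit
LTV: 26,100 ÷ 37,500 = 69.6%, within 100% cap
Credit 699 → row 677–724; LTV 69.6% → column 69.01–80%. Grid cell → 7.7%.

7.7%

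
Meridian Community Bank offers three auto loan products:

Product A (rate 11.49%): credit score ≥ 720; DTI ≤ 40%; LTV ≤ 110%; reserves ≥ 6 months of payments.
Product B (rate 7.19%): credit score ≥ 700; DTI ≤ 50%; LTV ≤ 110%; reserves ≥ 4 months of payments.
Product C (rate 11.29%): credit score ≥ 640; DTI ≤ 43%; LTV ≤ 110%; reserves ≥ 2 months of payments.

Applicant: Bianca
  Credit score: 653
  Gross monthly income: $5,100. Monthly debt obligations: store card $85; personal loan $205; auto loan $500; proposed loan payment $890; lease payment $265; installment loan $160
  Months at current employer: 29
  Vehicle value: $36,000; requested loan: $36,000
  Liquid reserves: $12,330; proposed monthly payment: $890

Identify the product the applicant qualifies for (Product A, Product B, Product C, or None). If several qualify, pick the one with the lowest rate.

Total debts = (85 + 205 + 500 + 890 + 265 + 160) = 2,105; DTI = 2,105/5,100 = 41.3%.
LTV = 36,000/36,000 = 100%.
Reserves = 12,330/890 = 13.9 months.
Product A: score 653 < 720; DTI 41.3% > 40%; LTV 100% ≤ 110%; reserves 13.9 ≥ 6 mo → does not qualify.
Product B: score 653 < 700; DTI 41.3% ≤ 50%; LTV 100% ≤ 110%; reserves 13.9 ≥ 4 mo → does not qualify.
Product C: score 653 ≥ 640; DTI 41.3% ≤ 43%; LTV 100% ≤ 110%; reserves 13.9 ≥ 2 mo → qualifies.

Product C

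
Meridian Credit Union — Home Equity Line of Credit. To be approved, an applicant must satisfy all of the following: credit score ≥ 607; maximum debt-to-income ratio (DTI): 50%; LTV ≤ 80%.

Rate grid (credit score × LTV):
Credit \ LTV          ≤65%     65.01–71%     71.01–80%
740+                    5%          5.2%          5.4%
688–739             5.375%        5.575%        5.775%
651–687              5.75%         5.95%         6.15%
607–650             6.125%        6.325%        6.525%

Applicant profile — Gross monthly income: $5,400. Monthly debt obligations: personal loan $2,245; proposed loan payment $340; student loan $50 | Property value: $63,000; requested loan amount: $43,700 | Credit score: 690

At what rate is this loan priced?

Credit score 690 ≥ 607; Total monthly debts = (2,245 + 340 + 50) = 2,635. DTI: 2,635 ÷ 5,400 = 48.8%, within the 50% cap
LTV: 43,700 ÷ 63,000 = 69.4%, within 80% cap
Row: 690 falls in 688–739. Column: 69.4% falls in 65.01–71%. Rate = 5.575%.

5.575%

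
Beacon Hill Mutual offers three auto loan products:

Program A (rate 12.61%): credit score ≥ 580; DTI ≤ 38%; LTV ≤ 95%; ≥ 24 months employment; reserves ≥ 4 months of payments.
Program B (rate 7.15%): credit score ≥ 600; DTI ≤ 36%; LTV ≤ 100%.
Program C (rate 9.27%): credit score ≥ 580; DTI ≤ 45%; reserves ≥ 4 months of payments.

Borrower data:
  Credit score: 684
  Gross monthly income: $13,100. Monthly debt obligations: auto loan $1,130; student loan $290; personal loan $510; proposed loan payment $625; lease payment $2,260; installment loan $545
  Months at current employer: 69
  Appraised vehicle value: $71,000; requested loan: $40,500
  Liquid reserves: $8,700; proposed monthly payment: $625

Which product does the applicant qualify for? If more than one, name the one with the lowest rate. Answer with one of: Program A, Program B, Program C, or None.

Program C

Total debts = (1,130 + 290 + 510 + 625 + 2,260 + 545) = 5,360; DTI = 5,360/13,100 = 40.9%.
LTV = 40,500/71,000 = 57%.
Reserves = 8,700/625 = 13.9 months.
Program A: score 684 ≥ 580; DTI 40.9% > 38%; LTV 57% ≤ 95%; employment 69 ≥ 24 mo; reserves 13.9 ≥ 4 mo → does not qualify.
Program B: score 684 ≥ 600; DTI 40.9% > 36%; LTV 57% ≤ 100% → does not qualify.
Program C: score 684 ≥ 580; DTI 40.9% ≤ 45%; reserves 13.9 ≥ 4 mo → qualifies.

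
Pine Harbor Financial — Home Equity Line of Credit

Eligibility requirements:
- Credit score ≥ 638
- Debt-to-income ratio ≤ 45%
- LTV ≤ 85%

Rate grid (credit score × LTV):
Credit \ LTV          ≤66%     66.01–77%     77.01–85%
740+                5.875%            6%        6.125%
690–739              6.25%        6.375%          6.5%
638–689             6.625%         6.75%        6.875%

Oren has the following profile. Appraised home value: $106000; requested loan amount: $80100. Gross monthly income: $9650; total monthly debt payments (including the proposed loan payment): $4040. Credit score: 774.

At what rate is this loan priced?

Credit score 774 ≥ 638; Debt-to-income = 4,040/9,650 = 41.9% — meets 45% limit
Loan-to-value = 80,100/106,000 = 75.6% — pass (85% max)
Score 774 is in the 740+ band; LTV 75.6% is in the 66.01–77% band → 6%.

6%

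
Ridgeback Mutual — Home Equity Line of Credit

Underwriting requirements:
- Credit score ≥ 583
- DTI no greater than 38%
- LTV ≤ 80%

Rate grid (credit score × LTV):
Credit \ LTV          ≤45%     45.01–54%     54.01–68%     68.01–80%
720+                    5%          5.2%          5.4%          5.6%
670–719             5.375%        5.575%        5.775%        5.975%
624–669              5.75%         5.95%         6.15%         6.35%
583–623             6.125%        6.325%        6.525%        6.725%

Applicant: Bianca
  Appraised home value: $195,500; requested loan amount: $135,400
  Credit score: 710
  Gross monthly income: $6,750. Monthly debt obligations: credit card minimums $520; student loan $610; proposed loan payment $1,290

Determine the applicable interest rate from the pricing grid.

Credit score 710 ≥ 583; Total monthly debts = (520 + 610 + 1,290) = 2,420. DTI = 2,420/6,750 = 35.9% ≤ 38%
LTV: 135,400 ÷ 195,500 = 69.3%, within 80% cap
Score 710 is in the 670–719 band; LTV 69.3% is in the 68.01–80% band → 5.975%.

5.975%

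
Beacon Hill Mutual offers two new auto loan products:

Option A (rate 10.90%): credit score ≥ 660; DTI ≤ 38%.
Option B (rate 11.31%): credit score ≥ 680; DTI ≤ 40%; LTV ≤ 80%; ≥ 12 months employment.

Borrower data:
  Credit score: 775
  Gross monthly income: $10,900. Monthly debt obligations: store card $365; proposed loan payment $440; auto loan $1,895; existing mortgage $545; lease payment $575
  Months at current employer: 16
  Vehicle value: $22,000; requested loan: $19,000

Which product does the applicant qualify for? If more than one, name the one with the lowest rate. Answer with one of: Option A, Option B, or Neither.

Total debts = (365 + 440 + 1,895 + 545 + 575) = 3,820; DTI = 3,820/10,900 = 35%.
LTV = 19,000/22,000 = 86.4%.
Option A: score 775 ≥ 660; DTI 35% ≤ 38% → qualifies.
Option B: score 775 ≥ 680; DTI 35% ≤ 40%; LTV 86.4% > 80%; employment 16 ≥ 12 mo → does not qualify.

Option A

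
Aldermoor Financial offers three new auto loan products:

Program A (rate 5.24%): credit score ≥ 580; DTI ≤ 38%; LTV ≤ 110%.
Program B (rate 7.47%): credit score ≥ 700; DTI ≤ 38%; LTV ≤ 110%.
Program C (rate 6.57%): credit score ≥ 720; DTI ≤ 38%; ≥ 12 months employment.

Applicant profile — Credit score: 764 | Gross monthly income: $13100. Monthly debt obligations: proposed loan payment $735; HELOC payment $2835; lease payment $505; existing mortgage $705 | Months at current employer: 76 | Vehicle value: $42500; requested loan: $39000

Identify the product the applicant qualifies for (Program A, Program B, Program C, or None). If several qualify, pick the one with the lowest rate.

Program A

Total debts = (735 + 2,835 + 505 + 705) = 4,780; DTI = 4,780/13,100 = 36.5%.
LTV = 39,000/42,500 = 91.8%.
Program A: score 764 ≥ 580; DTI 36.5% ≤ 38%; LTV 91.8% ≤ 110% → qualifies.
Program B: score 764 ≥ 700; DTI 36.5% ≤ 38%; LTV 91.8% ≤ 110% → qualifies.
Program C: score 764 ≥ 720; DTI 36.5% ≤ 38%; employment 76 ≥ 12 mo → qualifies.
Qualifying: Program A, Program B, Program C. Lowest rate is 5.24% → Program A.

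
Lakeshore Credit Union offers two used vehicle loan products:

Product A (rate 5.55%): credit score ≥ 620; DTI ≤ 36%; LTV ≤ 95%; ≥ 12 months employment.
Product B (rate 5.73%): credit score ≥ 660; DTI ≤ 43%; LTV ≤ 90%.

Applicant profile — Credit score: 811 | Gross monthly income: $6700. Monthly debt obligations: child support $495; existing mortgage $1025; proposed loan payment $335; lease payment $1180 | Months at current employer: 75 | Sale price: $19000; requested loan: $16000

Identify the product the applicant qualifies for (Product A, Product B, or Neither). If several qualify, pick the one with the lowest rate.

Total debts = (495 + 1,025 + 335 + 1,180) = 3,035; DTI = 3,035/6,700 = 45.3%.
LTV = 16,000/19,000 = 84.2%.
Product A: score 811 ≥ 620; DTI 45.3% > 36%; LTV 84.2% ≤ 95%; employment 75 ≥ 12 mo → does not qualify.
Product B: score 811 ≥ 660; DTI 45.3% > 43%; LTV 84.2% ≤ 90% → does not qualify.

Neither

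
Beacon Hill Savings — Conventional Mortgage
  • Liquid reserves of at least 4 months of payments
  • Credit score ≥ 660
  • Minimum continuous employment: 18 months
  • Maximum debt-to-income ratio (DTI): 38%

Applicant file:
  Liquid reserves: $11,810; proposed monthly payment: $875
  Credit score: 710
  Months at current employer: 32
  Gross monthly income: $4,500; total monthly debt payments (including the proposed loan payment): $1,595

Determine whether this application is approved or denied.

Liquid reserves cover 11,810/875 = 13.5 months — ≥ 4 required
Credit score 710 ≥ 660 (meets)
Employment 32 ≥ 18 months
Debt-to-income = 1,595/4,500 = 35.4% — meets 38% limit
All criteria satisfied.

Approved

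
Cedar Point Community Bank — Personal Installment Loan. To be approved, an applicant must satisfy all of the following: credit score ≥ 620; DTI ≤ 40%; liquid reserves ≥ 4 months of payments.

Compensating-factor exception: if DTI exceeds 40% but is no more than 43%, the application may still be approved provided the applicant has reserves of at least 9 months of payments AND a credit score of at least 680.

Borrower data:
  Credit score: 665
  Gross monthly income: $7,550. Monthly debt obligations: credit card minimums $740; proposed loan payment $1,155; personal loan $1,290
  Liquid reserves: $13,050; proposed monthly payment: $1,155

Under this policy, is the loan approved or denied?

Denied

Credit score 665 ≥ 620 (meets base)
Total debts = (740 + 1,155 + 1,290) = 3,185. DTI = 3,185/7,550 = 42.2% > 40% — standard DTI limit exceeded.
Reserves = 13,050/1,155 = 11.3 months ≥ 4
42.2% falls in the override range (40%–43%), so the compensating-factor test applies.
Reserves 11.3 ≥ 9 months; credit score 665 < 680.
Compensating-factor requirement not fully met.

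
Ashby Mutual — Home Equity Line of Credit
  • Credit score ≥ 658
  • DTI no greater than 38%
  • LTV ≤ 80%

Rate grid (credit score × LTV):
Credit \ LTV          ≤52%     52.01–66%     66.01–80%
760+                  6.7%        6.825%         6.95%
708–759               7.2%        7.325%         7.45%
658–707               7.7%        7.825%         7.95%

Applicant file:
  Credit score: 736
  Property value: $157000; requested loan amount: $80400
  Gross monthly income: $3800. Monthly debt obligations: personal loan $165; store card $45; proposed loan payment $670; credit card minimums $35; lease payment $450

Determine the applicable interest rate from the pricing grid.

7.2%

Credit score 736 ≥ 658; Total monthly debts = (165 + 45 + 670 + 35 + 450) = 1,365. Debt-to-income = 1,365/3,800 = 35.9% — meets 38% limit
Loan-to-value = 80,400/157,000 = 51.2% — pass (80% max)
Row: 736 falls in 708–759. Column: 51.2% falls in ≤52%. Rate = 7.2%.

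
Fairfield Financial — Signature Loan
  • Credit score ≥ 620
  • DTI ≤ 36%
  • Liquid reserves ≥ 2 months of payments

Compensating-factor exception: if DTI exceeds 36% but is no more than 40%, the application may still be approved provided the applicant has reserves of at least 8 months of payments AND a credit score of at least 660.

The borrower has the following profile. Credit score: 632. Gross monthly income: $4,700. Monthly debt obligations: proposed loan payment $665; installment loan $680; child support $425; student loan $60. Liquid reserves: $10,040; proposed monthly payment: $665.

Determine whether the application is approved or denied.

Denied

Credit score 632 ≥ 620 (meets base)
Total debts = (665 + 680 + 425 + 60) = 1,830. DTI: 1,830 ÷ 4,700 = 38.9%, over the 36% base limit.
Reserves: 10,040 ÷ 665 = 15.1 months (meets 2-month minimum)
38.9% falls in the override range (36%–40%), so the compensating-factor test applies.
Reserves 15.1 ≥ 8 months; credit score 632 < 660.
Compensating-factor requirement not fully met.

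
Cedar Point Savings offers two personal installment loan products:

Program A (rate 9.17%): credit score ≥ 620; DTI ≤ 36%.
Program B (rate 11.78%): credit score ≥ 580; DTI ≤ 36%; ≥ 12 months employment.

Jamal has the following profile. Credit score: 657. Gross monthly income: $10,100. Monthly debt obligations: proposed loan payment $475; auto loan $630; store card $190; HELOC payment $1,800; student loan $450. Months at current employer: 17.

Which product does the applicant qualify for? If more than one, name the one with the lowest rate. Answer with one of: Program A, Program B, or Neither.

Program A

Total debts = (475 + 630 + 190 + 1,800 + 450) = 3,545; DTI = 3,545/10,100 = 35.1%.
Program A: score 657 ≥ 620; DTI 35.1% ≤ 36% → qualifies.
Program B: score 657 ≥ 580; DTI 35.1% ≤ 36%; employment 17 ≥ 12 mo → qualifies.
Qualifying: Program A, Program B. Lowest rate is 9.17% → Program A.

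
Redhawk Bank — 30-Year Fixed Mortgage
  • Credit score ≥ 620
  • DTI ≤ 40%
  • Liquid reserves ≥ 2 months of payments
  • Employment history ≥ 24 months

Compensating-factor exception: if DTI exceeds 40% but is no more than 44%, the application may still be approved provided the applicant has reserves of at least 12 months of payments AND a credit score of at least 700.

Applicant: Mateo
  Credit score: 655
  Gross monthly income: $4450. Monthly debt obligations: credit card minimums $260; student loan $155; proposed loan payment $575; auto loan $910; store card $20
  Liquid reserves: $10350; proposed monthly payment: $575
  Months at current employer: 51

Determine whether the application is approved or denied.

Denied

Credit score 655 ≥ 620 (meets base)
Total debts = (260 + 155 + 575 + 910 + 20) = 1,920. DTI = 1,920/4,450 = 43.1% > 40% — standard DTI limit exceeded.
Liquid reserves cover 10,350/575 = 18.0 months — ≥ 2 required
Employment 51 ≥ 24 months
DTI 43.1% is within the 40%–44% exception band; checking compensating factors.
Reserves 18.0 ≥ 12 months; credit score 655 < 700.
Compensating-factor requirement not fully met.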